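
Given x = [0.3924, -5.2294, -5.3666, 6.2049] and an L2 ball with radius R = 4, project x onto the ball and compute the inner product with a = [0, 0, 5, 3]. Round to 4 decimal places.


Step 1: Compute ||x|| (intermediates to 6 decimals).
||x|| = sqrt(0.3924^2 + (-5.2294)^2 + (-5.3666)^2 + 6.2049^2) = 9.736621
Step 2: Project.
Since ||x|| > R, scale = R/||x|| = 4/9.736621 = 0.41082, proj(x) = scale * x
proj(x) = [0.161206, -2.148342, -2.204707, 2.549097]
Step 3: Dot product.
a^T * proj(x) = 0*0.161206 + 0*(-2.148342) + 5*(-2.204707) + 3*2.549097 = -3.3762


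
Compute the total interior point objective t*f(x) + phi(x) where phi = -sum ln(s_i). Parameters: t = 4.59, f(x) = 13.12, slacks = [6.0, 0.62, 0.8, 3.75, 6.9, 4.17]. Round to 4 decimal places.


Step 1: Compute log-barrier.
ln values: [1.7918, -0.478, -0.2231, 1.3218, 1.9315, 1.4279]
phi = -(1.7918 - 0.478 - 0.2231 + 1.3218 + 1.9315 + 1.4279) = -5.7718
Step 2: Compute augmented objective.
t*f(x) = 4.59*13.12 = 60.2208
Total = 60.2208 - 5.7718 = 54.449


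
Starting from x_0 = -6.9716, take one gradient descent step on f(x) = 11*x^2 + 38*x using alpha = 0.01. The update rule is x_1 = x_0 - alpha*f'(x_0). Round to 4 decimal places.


We compute the gradient at x_0 and apply the update.
f'(x) = 22*x + 38
f'(-6.9716) = 22*-6.9716 + 38 = -115.3752
x_1 = -6.9716 - 0.01*-115.3752 = -5.8178


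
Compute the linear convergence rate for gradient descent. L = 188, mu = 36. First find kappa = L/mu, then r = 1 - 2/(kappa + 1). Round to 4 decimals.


Step 1: Compute the condition number.
kappa = L/mu = 188/36 = 5.2222
Step 2: Compute the convergence rate.
r = 1 - 2/(kappa + 1) = 1 - 2*mu/(L + mu) = (L - mu)/(L + mu) = 152/224 = 0.6786


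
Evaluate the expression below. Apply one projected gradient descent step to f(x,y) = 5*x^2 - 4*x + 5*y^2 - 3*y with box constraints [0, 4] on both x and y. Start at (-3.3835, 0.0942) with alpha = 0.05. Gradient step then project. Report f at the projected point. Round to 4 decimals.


Step 1: Compute gradient at (-3.3835, 0.0942).
grad_x = 2*5*-3.3835 - 4 = -37.835
grad_y = 2*5*0.0942 - 3 = -2.058
Step 2: Gradient step.
x_raw = -3.3835 - 0.05*-37.835 = -1.4918
y_raw = 0.0942 - 0.05*-2.058 = 0.1971
Step 3: Project onto [0, 4].
x_proj = clip(-1.4918) = 0.0
y_proj = clip(0.1971) = 0.1971
Step 4: Evaluate f.
f(0.0, 0.1971) = -0.3971


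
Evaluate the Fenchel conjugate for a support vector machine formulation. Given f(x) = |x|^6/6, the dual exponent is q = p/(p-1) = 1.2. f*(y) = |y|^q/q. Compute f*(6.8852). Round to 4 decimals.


The conjugate exponent q satisfies 1/p + 1/q = 1.
p = 6, so q = 6/(6 - 1) = 1.2
|y|^q = 6.8852^1.2 = 10.1274
f*(6.8852) = 10.1274 / 1.2 = 8.4395


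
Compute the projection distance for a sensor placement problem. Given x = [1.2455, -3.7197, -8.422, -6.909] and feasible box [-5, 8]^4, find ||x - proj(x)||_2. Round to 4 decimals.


Project each component onto [-5, 8].
clip(1.2455) = 1.2455, clip(-3.7197) = -3.7197, clip(-8.422) = -5.0, clip(-6.909) = -5.0
Projection = [1.2455, -3.7197, -5.0, -5.0]
Squared diffs: [0.0, 0.0, 11.7101, 3.6443]
Distance = sqrt(15.3544) = 3.9185


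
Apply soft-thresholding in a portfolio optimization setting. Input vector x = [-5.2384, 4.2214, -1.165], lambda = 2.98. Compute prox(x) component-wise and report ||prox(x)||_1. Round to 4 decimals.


Soft-thresholding with lambda = 2.98:
prox(-5.2384) = sign(-5.2384)*max(|-5.2384| - 2.98, 0) = -2.2584
prox(4.2214) = sign(4.2214)*max(|4.2214| - 2.98, 0) = 1.2414
prox(-1.165) = sign(-1.165)*max(|-1.165| - 2.98, 0) = 0.0
prox(x) = [-2.2584, 1.2414, 0.0]
||prox(x)||_1 = 2.2584 + 1.2414 + 0.0 = 3.4998


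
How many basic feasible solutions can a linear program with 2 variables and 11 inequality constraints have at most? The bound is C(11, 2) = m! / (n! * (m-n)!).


Each vertex corresponds to some choice of n active constraints out of m, so the number of vertices is at most C(m, n) = m! / (n!(m-n)!).
m = 11, n = 2
Numerator: 11 * 10
Denominator: 2! = 2
C(11, 2) = 55


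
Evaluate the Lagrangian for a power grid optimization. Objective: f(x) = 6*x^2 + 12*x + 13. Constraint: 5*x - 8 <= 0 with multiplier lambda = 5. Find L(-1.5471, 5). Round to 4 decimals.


Step 1: Evaluate f(x).
f(-1.5471) = 6*(-1.5471)^2 + 12*(-1.5471) + 13 = 8.7959
Step 2: Evaluate g(x).
g(-1.5471) = 5*-1.5471 - 8 = -15.7355
Step 3: Compute Lagrangian.
L = 8.7959 + 5*-15.7355 = -69.8816


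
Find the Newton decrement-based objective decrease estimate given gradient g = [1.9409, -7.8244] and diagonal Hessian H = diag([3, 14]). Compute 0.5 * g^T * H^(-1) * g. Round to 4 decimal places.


Step 1: H is diagonal, so H^(-1) * g = [0.647, -0.5589].
Step 2: g^T H^(-1) g = sum_i g_i^2 / H_ii
  = (1.9409)^2/3 + (-7.8244)^2/14
  = 1.2557 + 4.3729 = 5.6286
Step 3: Objective decrease = 0.5 * g^T H^(-1) g = 2.8143


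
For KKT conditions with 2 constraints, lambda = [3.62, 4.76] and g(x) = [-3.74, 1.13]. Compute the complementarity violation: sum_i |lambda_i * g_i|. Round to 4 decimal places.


KKT complementary slackness check:
lambda_1 * g_1 = 3.62 * -3.74 = -13.5388
lambda_2 * g_2 = 4.76 * 1.13 = 5.3788
Total violation = 13.5388 + 5.3788 = 18.9176


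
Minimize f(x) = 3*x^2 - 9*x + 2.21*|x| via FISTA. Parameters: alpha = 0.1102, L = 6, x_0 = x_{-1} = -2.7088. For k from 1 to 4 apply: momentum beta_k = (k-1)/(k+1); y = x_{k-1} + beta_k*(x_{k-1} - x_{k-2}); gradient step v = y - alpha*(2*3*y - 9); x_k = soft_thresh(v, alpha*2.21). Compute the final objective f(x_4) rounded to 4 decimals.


FISTA on f(x) = 3*x^2 - 9*x + 2.21*|x|
L = 6, alpha = 0.1102
Iteration 1: beta = 0.0, y = -2.7088 + 0.0*(-2.7088 + 2.7088) = -2.7088
  grad(y) = -25.2528, v = y - alpha*grad = 0.0741
  prox(v) = soft_thresh(0.0741, 0.2435) = 0.0
Iteration 2: beta = 0.3333, y = 0.0 + 0.3333*(0.0 + 2.7088) = 0.9029
  grad(y) = -3.5824, v = y - alpha*grad = 1.2977
  prox(v) = soft_thresh(1.2977, 0.2435) = 1.0542
Iteration 3: beta = 0.5, y = 1.0542 + 0.5*(1.0542 - 0.0) = 1.5813
  grad(y) = 0.4875, v = y - alpha*grad = 1.5275
  prox(v) = soft_thresh(1.5275, 0.2435) = 1.284
Iteration 4: beta = 0.6, y = 1.284 + 0.6*(1.284 - 1.0542) = 1.4219
  grad(y) = -0.4687, v = y - alpha*grad = 1.4735
  prox(v) = soft_thresh(1.4735, 0.2435) = 1.23
f(x_4) = 3*1.23^2 - 9*1.23 + 2.21*|1.23| = -3.813


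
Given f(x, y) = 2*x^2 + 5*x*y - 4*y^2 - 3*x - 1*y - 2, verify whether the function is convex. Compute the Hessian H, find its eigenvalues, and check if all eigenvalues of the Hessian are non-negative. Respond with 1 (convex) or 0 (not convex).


The Hessian of f(x,y) = 2*x^2 + 5*x*y - 4*y^2 - 3*x - 1*y - 2 is:
H = [[4, 5], [5, -8]]
Trace = 4 - 8 = -4
Determinant = 4*-8 - (5)^2 = -57
Discriminant = (-4)^2 - 4*-57 = 244.0
Eigenvalues: lambda_1 = -9.8102, lambda_2 = 5.8102
The function is not convex.

0


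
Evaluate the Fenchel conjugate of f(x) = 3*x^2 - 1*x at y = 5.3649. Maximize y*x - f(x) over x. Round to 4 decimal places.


f*(y) = sup_x {y*x - a*x^2 - b*x} = sup_x {(y-b)*x - a*x^2}
FOC: (y - b) - 2a*x = 0 => x* = (y - b)/(2a)
x* = (5.3649 + 1)/(2*3) = 1.0608
f*(5.3649) = (y-b)^2/(4a) = (5.3649 + 1)^2/(4*3)
= 40.512/12 = 3.376


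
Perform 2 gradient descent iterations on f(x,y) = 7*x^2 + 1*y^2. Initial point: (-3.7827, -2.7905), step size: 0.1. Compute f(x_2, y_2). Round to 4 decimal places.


Gradient descent on f(x,y) = 7*x^2 + 1*y^2.
Starting point: (-3.7827, -2.7905), alpha = 0.1
Step 1: grad_x = 2*7*-3.7827 = -52.9578, grad_y = 2*1*-2.7905 = -5.581
  x_1 = -3.7827 - 0.1*-52.9578 = 1.5131
  y_1 = -2.7905 - 0.1*-5.581 = -2.2324
Step 2: grad_x = 2*7*1.5131 = 21.1831, grad_y = 2*1*-2.2324 = -4.4648
  x_2 = 1.5131 - 0.1*21.1831 = -0.6052
  y_2 = -2.2324 - 0.1*-4.4648 = -1.7859
f(-0.6052, -1.7859) = 7*(-0.6052)^2 + 1*(-1.7859)^2 = 5.7537


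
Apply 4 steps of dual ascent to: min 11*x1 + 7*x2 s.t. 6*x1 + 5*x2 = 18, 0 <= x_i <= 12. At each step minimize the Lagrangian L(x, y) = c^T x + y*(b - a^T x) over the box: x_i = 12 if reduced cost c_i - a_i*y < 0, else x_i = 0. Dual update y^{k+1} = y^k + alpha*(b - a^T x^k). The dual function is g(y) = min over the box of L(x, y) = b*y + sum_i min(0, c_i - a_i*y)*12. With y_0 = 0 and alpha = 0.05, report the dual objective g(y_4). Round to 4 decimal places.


Dual ascent for LP: min 11*x1 + 7*x2, 6*x1 + 5*x2 = 18, 0 <= x_i <= 12
Step 1: y^k = 0.0, reduced costs: (11.0, 7.0)
  x^k = (0.0, 0.0), subgradient = b - a^T x = 18.0
  y^{k+1} = 0.0 + 0.05*18.0 = 0.9
Step 2: y^k = 0.9, reduced costs: (5.6, 2.5)
  x^k = (0.0, 0.0), subgradient = b - a^T x = 18.0
  y^{k+1} = 0.9 + 0.05*18.0 = 1.8
Step 3: y^k = 1.8, reduced costs: (0.2, -2.0)
  x^k = (0.0, 12.0), subgradient = b - a^T x = -42.0
  y^{k+1} = 1.8 + 0.05*-42.0 = -0.3
Step 4: y^k = -0.3, reduced costs: (12.8, 8.5)
  x^k = (0.0, 0.0), subgradient = b - a^T x = 18.0
  y^{k+1} = -0.3 + 0.05*18.0 = 0.6
Dual objective at y_4 = 0.6: reduced costs (7.4, 4.0), box minimizer x = (0.0, 0.0)
g(y_4) = b*y + (c1 - a1*y)*x1 + (c2 - a2*y)*x2 = 18*0.6 + 7.4*0.0 + 4.0*0.0 = 10.8 + 0.0 + 0.0 = 10.8


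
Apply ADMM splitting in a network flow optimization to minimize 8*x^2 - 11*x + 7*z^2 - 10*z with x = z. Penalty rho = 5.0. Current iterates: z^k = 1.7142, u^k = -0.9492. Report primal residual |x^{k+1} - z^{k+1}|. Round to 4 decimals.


ADMM iteration with rho = 5.0, z^k = 1.7142, u^k = -0.9492
Step 1: x-update.
Minimize 8*x^2 - 11*x + (5.0/2)*(x - 1.7142 - 0.9492)^2
FOC: (2*8 + 5.0)*x = 11 + 5.0*(1.7142 + 0.9492)
x^{k+1} = 1.158
Step 2: z-update.
Minimize 7*z^2 - 10*z + (5.0/2)*(1.158 - z - 0.9492)^2
FOC: (2*7 + 5.0)*z = 10 + 5.0*(1.158 - 0.9492)
z^{k+1} = 0.5813
Step 3: u-update.
u^{k+1} = -0.9492 + 1.158 - 0.5813 = -0.3725
Step 4: Primal residual = |1.158 - 0.5813| = 0.5767


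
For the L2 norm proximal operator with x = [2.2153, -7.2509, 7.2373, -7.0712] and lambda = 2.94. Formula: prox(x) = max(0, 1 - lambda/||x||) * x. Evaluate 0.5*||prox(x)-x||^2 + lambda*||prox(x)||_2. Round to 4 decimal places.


Step 1: Compute ||x||.
||x|| = 12.6437
Step 2: Compute scaling factor.
scale = max(0, 1 - 2.94/12.6437) = 0.7675
Step 3: prox(x) = [1.7002, -5.5649, 5.5544, -5.427]
||prox(x)|| = 9.7037
Step 4: Proximal objective.
0.5*||prox-x||^2 = 4.3218
lambda*||prox|| = 28.5289
Total = 32.8507


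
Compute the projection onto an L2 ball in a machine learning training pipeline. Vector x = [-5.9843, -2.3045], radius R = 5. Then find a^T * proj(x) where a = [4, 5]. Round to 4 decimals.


Step 1: Compute ||x|| (intermediates to 6 decimals).
||x|| = sqrt((-5.9843)^2 + (-2.3045)^2) = 6.412688
Step 2: Project.
Since ||x|| > R, scale = R/||x|| = 5/6.412688 = 0.779704, proj(x) = scale * x
proj(x) = [-4.665983, -1.796828]
Step 3: Dot product.
a^T * proj(x) = 4*(-4.665983) + 5*(-1.796828) = -27.6481


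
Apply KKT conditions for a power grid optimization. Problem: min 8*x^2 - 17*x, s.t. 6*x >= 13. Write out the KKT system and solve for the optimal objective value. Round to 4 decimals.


Step 1: Try lambda = 0 (constraint inactive).
x_unc = 17/(2*8) = 1.0625
Check: 6*1.0625 = 6.375 < 13 -- violated!
Step 2: Constraint must be active: 6*x = 13
x* = 13/6 = 2.1667 (rounded; the exact value 13/6 is used below)
lambda = (2*8*(13/6) - 17)/6 = 2.9444
Step 3: Compute optimal value.
f(x*) = 8*(13/6)^2 - 17*(13/6) = 0.7222


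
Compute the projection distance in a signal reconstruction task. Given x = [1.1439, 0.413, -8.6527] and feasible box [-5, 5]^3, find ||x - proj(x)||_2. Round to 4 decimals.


Project each component onto [-5, 5].
clip(1.1439) = 1.1439, clip(0.413) = 0.413, clip(-8.6527) = -5.0
Projection = [1.1439, 0.413, -5.0]
Squared diffs: [0.0, 0.0, 13.3422]
Distance = sqrt(13.3422) = 3.6527


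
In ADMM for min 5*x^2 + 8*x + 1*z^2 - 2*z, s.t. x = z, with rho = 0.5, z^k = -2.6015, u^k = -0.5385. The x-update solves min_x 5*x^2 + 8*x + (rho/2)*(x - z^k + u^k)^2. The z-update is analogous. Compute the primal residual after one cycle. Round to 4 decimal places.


ADMM iteration with rho = 0.5, z^k = -2.6015, u^k = -0.5385
Step 1: x-update.
Minimize 5*x^2 + 8*x + (0.5/2)*(x + 2.6015 - 0.5385)^2
FOC: (2*5 + 0.5)*x = -8 + 0.5*(-2.6015 + 0.5385)
x^{k+1} = -0.8601
Step 2: z-update.
Minimize 1*z^2 - 2*z + (0.5/2)*(-0.8601 - z - 0.5385)^2
FOC: (2*1 + 0.5)*z = 2 + 0.5*(-0.8601 - 0.5385)
z^{k+1} = 0.5203
Step 3: u-update.
u^{k+1} = -0.5385 - 0.8601 - 0.5203 = -1.9189
Step 4: Primal residual = |-0.8601 - 0.5203| = 1.3804


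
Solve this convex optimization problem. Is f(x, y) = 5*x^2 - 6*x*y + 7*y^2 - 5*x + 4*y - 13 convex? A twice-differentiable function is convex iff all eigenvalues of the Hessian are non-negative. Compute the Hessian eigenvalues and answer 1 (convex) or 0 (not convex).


The Hessian of f(x,y) = 5*x^2 - 6*x*y + 7*y^2 - 5*x + 4*y - 13 is:
H = [[10, -6], [-6, 14]]
Trace = 10 + 14 = 24
Determinant = 10*14 - (-6)^2 = 104
Discriminant = (24)^2 - 4*104 = 160.0
Eigenvalues: lambda_1 = 5.6754, lambda_2 = 18.3246
The function is convex.

1


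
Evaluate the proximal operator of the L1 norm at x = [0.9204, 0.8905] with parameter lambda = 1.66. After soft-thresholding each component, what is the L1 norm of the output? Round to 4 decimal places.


Soft-thresholding with lambda = 1.66:
prox(0.9204) = sign(0.9204)*max(|0.9204| - 1.66, 0) = 0.0
prox(0.8905) = sign(0.8905)*max(|0.8905| - 1.66, 0) = 0.0
prox(x) = [0.0, 0.0]
||prox(x)||_1 = 0.0 + 0.0 = 0.0


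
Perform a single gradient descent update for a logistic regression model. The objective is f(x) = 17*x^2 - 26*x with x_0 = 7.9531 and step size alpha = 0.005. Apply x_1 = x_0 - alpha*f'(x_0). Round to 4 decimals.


We compute the gradient at x_0 and apply the update.
f'(x) = 34*x - 26
f'(7.9531) = 34*7.9531 - 26 = 244.4054
x_1 = 7.9531 - 0.005*244.4054 = 6.7311


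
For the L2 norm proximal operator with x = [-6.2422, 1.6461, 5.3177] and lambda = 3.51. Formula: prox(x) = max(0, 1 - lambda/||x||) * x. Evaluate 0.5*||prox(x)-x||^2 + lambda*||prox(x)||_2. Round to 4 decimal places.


Step 1: Compute ||x||.
||x|| = 8.3638
Step 2: Compute scaling factor.
scale = max(0, 1 - 3.51/8.3638) = 0.5803
Step 3: prox(x) = [-3.6226, 0.9553, 3.086]
||prox(x)|| = 4.8538
Step 4: Proximal objective.
0.5*||prox-x||^2 = 6.1601
lambda*||prox|| = 17.0368
Total = 23.1968


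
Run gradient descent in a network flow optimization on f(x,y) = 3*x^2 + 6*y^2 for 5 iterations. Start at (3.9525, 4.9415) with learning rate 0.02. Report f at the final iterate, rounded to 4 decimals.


Gradient descent on f(x,y) = 3*x^2 + 6*y^2.
Starting point: (3.9525, 4.9415), alpha = 0.02
Step 1: grad_x = 2*3*3.9525 = 23.715, grad_y = 2*6*4.9415 = 59.298
  x_1 = 3.9525 - 0.02*23.715 = 3.4782
  y_1 = 4.9415 - 0.02*59.298 = 3.7555
Step 2: grad_x = 2*3*3.4782 = 20.8692, grad_y = 2*6*3.7555 = 45.0665
  x_2 = 3.4782 - 0.02*20.8692 = 3.0608
  y_2 = 3.7555 - 0.02*45.0665 = 2.8542
Step 3: grad_x = 2*3*3.0608 = 18.3649, grad_y = 2*6*2.8542 = 34.2505
  x_3 = 3.0608 - 0.02*18.3649 = 2.6935
  y_3 = 2.8542 - 0.02*34.2505 = 2.1692
Step 4: grad_x = 2*3*2.6935 = 16.1611, grad_y = 2*6*2.1692 = 26.0304
  x_4 = 2.6935 - 0.02*16.1611 = 2.3703
  y_4 = 2.1692 - 0.02*26.0304 = 1.6486
Step 5: grad_x = 2*3*2.3703 = 14.2218, grad_y = 2*6*1.6486 = 19.7831
  x_5 = 2.3703 - 0.02*14.2218 = 2.0859
  y_5 = 1.6486 - 0.02*19.7831 = 1.2529
f(2.0859, 1.2529) = 3*2.0859^2 + 6*1.2529^2 = 22.4714


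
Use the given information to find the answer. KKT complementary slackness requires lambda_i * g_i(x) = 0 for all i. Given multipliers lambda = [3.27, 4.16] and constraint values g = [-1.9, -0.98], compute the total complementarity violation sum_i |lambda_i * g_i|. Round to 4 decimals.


KKT complementary slackness check:
lambda_1 * g_1 = 3.27 * -1.9 = -6.213
lambda_2 * g_2 = 4.16 * -0.98 = -4.0768
Total violation = 6.213 + 4.0768 = 10.2898


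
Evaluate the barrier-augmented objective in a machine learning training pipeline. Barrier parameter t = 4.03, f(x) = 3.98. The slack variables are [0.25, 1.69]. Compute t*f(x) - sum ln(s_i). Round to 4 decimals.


Step 1: Compute log-barrier.
ln values: [-1.3863, 0.5247]
phi = -(-1.3863 + 0.5247) = 0.8616
Step 2: Compute augmented objective.
t*f(x) = 4.03*3.98 = 16.0394
Total = 16.0394 + 0.8616 = 16.901


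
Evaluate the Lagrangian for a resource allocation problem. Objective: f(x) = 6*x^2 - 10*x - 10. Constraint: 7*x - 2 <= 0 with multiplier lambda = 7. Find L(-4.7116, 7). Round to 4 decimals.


Step 1: Evaluate f(x).
f(-4.7116) = 6*(-4.7116)^2 - 10*(-4.7116) - 10 = 170.311
Step 2: Evaluate g(x).
g(-4.7116) = 7*-4.7116 - 2 = -34.9812
Step 3: Compute Lagrangian.
L = 170.311 + 7*-34.9812 = -74.5574


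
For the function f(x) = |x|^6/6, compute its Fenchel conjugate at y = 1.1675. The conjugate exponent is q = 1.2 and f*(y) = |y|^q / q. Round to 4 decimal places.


The conjugate exponent q satisfies 1/p + 1/q = 1.
p = 6, so q = 6/(6 - 1) = 1.2
|y|^q = 1.1675^1.2 = 1.2042
f*(1.1675) = 1.2042 / 1.2 = 1.0035


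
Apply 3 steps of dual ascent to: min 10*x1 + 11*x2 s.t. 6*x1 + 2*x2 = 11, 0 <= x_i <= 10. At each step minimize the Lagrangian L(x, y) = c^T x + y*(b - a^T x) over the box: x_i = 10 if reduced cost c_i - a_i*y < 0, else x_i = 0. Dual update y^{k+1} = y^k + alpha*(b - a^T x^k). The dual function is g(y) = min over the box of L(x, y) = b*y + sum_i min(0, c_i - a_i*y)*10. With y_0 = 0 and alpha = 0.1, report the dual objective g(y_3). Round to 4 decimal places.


Dual ascent for LP: min 10*x1 + 11*x2, 6*x1 + 2*x2 = 11, 0 <= x_i <= 10
Step 1: y^k = 0.0, reduced costs: (10.0, 11.0)
  x^k = (0.0, 0.0), subgradient = b - a^T x = 11.0
  y^{k+1} = 0.0 + 0.1*11.0 = 1.1
Step 2: y^k = 1.1, reduced costs: (3.4, 8.8)
  x^k = (0.0, 0.0), subgradient = b - a^T x = 11.0
  y^{k+1} = 1.1 + 0.1*11.0 = 2.2
Step 3: y^k = 2.2, reduced costs: (-3.2, 6.6)
  x^k = (10.0, 0.0), subgradient = b - a^T x = -49.0
  y^{k+1} = 2.2 + 0.1*-49.0 = -2.7
Dual objective at y_3 = -2.7: reduced costs (26.2, 16.4), box minimizer x = (0.0, 0.0)
g(y_3) = b*y + (c1 - a1*y)*x1 + (c2 - a2*y)*x2 = 11*(-2.7) + 26.2*0.0 + 16.4*0.0 = -29.7 + 0.0 + 0.0 = -29.7


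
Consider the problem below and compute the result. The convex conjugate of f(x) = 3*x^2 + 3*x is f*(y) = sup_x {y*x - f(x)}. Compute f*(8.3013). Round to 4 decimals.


f*(y) = sup_x {y*x - a*x^2 - b*x} = sup_x {(y-b)*x - a*x^2}
FOC: (y - b) - 2a*x = 0 => x* = (y - b)/(2a)
x* = (8.3013 - 3)/(2*3) = 0.8836
f*(8.3013) = (y-b)^2/(4a) = (8.3013 - 3)^2/(4*3)
= 28.1038/12 = 2.342


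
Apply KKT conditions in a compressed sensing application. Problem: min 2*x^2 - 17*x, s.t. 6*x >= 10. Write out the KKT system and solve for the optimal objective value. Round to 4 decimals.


Step 1: Try lambda = 0 (constraint inactive).
Stationarity: 2*2*x - 17 = 0
x* = 17/(2*2) = 4.25
Check constraint: 6*4.25 = 25.5 >= 10 -- satisfied.
Step 2: Compute optimal value.
f(x*) = 2*4.25^2 - 17*4.25 = -36.125


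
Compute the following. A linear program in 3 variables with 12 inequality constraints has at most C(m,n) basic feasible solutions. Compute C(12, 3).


Each vertex corresponds to some choice of n active constraints out of m, so the number of vertices is at most C(m, n) = m! / (n!(m-n)!).
m = 12, n = 3
Numerator: 12 * 11 * 10
Denominator: 3! = 6
C(12, 3) = 220


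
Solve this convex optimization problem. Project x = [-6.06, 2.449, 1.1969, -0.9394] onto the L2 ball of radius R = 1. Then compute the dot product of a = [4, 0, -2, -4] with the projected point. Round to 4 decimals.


Step 1: Compute ||x|| (intermediates to 6 decimals).
||x|| = sqrt((-6.06)^2 + 2.449^2 + 1.1969^2 + (-0.9394)^2) = 6.710905
Step 2: Project.
Since ||x|| > R, scale = R/||x|| = 1/6.710905 = 0.149011, proj(x) = scale * x
proj(x) = [-0.903007, 0.364928, 0.178351, -0.139981]
Step 3: Dot product.
a^T * proj(x) = 4*(-0.903007) + 0*0.364928 - 2*0.178351 - 4*(-0.139981) = -3.4088


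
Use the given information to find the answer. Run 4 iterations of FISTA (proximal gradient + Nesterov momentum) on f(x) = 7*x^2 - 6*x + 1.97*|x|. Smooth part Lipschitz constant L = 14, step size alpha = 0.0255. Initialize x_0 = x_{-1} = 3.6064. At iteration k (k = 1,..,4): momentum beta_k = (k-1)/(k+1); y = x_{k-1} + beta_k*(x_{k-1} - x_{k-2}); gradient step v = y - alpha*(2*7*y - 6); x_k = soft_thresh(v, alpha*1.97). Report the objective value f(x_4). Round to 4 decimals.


FISTA on f(x) = 7*x^2 - 6*x + 1.97*|x|
L = 14, alpha = 0.0255
Iteration 1: beta = 0.0, y = 3.6064 + 0.0*(3.6064 - 3.6064) = 3.6064
  grad(y) = 44.4896, v = y - alpha*grad = 2.4719
  prox(v) = soft_thresh(2.4719, 0.0502) = 2.4217
Iteration 2: beta = 0.3333, y = 2.4217 + 0.3333*(2.4217 - 3.6064) = 2.0268
  grad(y) = 22.3748, v = y - alpha*grad = 1.4562
  prox(v) = soft_thresh(1.4562, 0.0502) = 1.406
Iteration 3: beta = 0.5, y = 1.406 + 0.5*(1.406 - 2.4217) = 0.8981
  grad(y) = 6.5738, v = y - alpha*grad = 0.7305
  prox(v) = soft_thresh(0.7305, 0.0502) = 0.6803
Iteration 4: beta = 0.6, y = 0.6803 + 0.6*(0.6803 - 1.406) = 0.2448
  grad(y) = -2.5723, v = y - alpha*grad = 0.3104
  prox(v) = soft_thresh(0.3104, 0.0502) = 0.2602
f(x_4) = 7*0.2602^2 - 6*0.2602 + 1.97*|0.2602| = -0.5747


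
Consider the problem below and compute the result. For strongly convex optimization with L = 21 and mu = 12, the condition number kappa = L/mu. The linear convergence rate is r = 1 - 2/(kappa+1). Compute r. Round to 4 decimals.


Step 1: Compute the condition number.
kappa = L/mu = 21/12 = 1.75
Step 2: Compute the convergence rate.
r = 1 - 2/(kappa + 1) = 1 - 2*mu/(L + mu) = (L - mu)/(L + mu) = 9/33 = 0.2727


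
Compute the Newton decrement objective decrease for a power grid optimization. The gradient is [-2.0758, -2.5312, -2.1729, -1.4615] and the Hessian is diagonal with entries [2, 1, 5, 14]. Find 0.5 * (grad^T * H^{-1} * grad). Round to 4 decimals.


Step 1: H is diagonal, so H^(-1) * g = [-1.0379, -2.5312, -0.4346, -0.1044].
Step 2: g^T H^(-1) g = sum_i g_i^2 / H_ii
  = (-2.0758)^2/2 + (-2.5312)^2/1 + (-2.1729)^2/5 + (-1.4615)^2/14
  = 2.1545 + 6.407 + 0.9443 + 0.1526 = 9.6583
Step 3: Objective decrease = 0.5 * g^T H^(-1) g = 4.8292


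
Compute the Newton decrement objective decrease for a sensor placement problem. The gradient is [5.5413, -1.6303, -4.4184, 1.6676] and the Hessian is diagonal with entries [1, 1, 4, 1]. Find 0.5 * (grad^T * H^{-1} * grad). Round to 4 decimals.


Step 1: H is diagonal, so H^(-1) * g = [5.5413, -1.6303, -1.1046, 1.6676].
Step 2: g^T H^(-1) g = sum_i g_i^2 / H_ii
  = (5.5413)^2/1 + (-1.6303)^2/1 + (-4.4184)^2/4 + (1.6676)^2/1
  = 30.706 + 2.6579 + 4.8806 + 2.7809 = 41.0253
Step 3: Objective decrease = 0.5 * g^T H^(-1) g = 20.5127


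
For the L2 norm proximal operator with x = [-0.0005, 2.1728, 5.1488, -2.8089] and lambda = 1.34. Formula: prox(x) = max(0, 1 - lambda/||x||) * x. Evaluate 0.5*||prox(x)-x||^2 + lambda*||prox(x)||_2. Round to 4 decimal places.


Step 1: Compute ||x||.
||x|| = 6.2547
Step 2: Compute scaling factor.
scale = max(0, 1 - 1.34/6.2547) = 0.7858
Step 3: prox(x) = [-0.0004, 1.7073, 4.0457, -2.2071]
||prox(x)|| = 4.9147
Step 4: Proximal objective.
0.5*||prox-x||^2 = 0.8978
lambda*||prox|| = 6.5857
Total = 7.4835


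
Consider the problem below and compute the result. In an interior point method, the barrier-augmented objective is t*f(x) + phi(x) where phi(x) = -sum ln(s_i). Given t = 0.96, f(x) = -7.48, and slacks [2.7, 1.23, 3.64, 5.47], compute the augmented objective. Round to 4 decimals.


Step 1: Compute log-barrier.
ln values: [0.9933, 0.207, 1.292, 1.6993]
phi = -(0.9933 + 0.207 + 1.292 + 1.6993) = -4.1915
Step 2: Compute augmented objective.
t*f(x) = 0.96*-7.48 = -7.1808
Total = -7.1808 - 4.1915 = -11.3723


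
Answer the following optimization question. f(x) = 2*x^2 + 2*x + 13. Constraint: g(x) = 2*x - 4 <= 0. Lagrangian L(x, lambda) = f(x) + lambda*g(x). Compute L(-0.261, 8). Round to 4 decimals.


Step 1: Evaluate f(x).
f(-0.261) = 2*(-0.261)^2 + 2*(-0.261) + 13 = 12.6142
Step 2: Evaluate g(x).
g(-0.261) = 2*-0.261 - 4 = -4.522
Step 3: Compute Lagrangian.
L = 12.6142 + 8*-4.522 = -23.5618


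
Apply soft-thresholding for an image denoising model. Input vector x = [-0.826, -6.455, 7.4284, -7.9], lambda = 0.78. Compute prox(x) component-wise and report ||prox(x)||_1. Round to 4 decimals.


Soft-thresholding with lambda = 0.78:
prox(-0.826) = sign(-0.826)*max(|-0.826| - 0.78, 0) = -0.046
prox(-6.455) = sign(-6.455)*max(|-6.455| - 0.78, 0) = -5.675
prox(7.4284) = sign(7.4284)*max(|7.4284| - 0.78, 0) = 6.6484
prox(-7.9) = sign(-7.9)*max(|-7.9| - 0.78, 0) = -7.12
prox(x) = [-0.046, -5.675, 6.6484, -7.12]
||prox(x)||_1 = 0.046 + 5.675 + 6.6484 + 7.12 = 19.4894


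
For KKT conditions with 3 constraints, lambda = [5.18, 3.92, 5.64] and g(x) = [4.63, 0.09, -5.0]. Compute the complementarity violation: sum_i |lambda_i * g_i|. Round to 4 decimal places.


KKT complementary slackness check:
lambda_1 * g_1 = 5.18 * 4.63 = 23.9834
lambda_2 * g_2 = 3.92 * 0.09 = 0.3528
lambda_3 * g_3 = 5.64 * -5.0 = -28.2
Total violation = 23.9834 + 0.3528 + 28.2 = 52.5362


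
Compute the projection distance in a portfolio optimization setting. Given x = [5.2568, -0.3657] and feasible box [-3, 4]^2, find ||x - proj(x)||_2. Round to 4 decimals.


Project each component onto [-3, 4].
clip(5.2568) = 4.0, clip(-0.3657) = -0.3657
Projection = [4.0, -0.3657]
Squared diffs: [1.5795, 0.0]
Distance = sqrt(1.5795) = 1.2568


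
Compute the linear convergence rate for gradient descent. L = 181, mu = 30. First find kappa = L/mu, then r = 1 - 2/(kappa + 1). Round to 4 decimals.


Step 1: Compute the condition number.
kappa = L/mu = 181/30 = 6.0333
Step 2: Compute the convergence rate.
r = 1 - 2/(kappa + 1) = 1 - 2*mu/(L + mu) = (L - mu)/(L + mu) = 151/211 = 0.7156


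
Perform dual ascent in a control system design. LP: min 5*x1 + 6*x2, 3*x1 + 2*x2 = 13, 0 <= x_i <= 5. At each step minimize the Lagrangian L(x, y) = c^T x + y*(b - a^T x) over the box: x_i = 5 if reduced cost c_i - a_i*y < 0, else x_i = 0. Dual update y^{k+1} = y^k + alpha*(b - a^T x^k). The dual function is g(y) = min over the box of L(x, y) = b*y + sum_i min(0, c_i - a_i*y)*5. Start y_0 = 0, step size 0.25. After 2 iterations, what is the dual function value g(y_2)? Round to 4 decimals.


Dual ascent for LP: min 5*x1 + 6*x2, 3*x1 + 2*x2 = 13, 0 <= x_i <= 5
Step 1: y^k = 0.0, reduced costs: (5.0, 6.0)
  x^k = (0.0, 0.0), subgradient = b - a^T x = 13.0
  y^{k+1} = 0.0 + 0.25*13.0 = 3.25
Step 2: y^k = 3.25, reduced costs: (-4.75, -0.5)
  x^k = (5.0, 5.0), subgradient = b - a^T x = -12.0
  y^{k+1} = 3.25 + 0.25*-12.0 = 0.25
Dual objective at y_2 = 0.25: reduced costs (4.25, 5.5), box minimizer x = (0.0, 0.0)
g(y_2) = b*y + (c1 - a1*y)*x1 + (c2 - a2*y)*x2 = 13*0.25 + 4.25*0.0 + 5.5*0.0 = 3.25 + 0.0 + 0.0 = 3.25


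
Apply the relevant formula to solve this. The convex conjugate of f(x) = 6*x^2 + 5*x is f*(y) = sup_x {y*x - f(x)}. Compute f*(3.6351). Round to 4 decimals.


f*(y) = sup_x {y*x - a*x^2 - b*x} = sup_x {(y-b)*x - a*x^2}
FOC: (y - b) - 2a*x = 0 => x* = (y - b)/(2a)
x* = (3.6351 - 5)/(2*6) = -0.1137
f*(3.6351) = (y-b)^2/(4a) = (3.6351 - 5)^2/(4*6)
= 1.863/24 = 0.0776


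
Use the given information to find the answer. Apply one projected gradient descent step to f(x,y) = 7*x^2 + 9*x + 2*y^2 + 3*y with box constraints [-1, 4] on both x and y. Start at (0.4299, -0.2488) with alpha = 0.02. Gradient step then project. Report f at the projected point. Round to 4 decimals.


Step 1: Compute gradient at (0.4299, -0.2488).
grad_x = 2*7*0.4299 + 9 = 15.0186
grad_y = 2*2*-0.2488 + 3 = 2.0048
Step 2: Gradient step.
x_raw = 0.4299 - 0.02*15.0186 = 0.1295
y_raw = -0.2488 - 0.02*2.0048 = -0.2889
Step 3: Project onto [-1, 4].
x_proj = clip(0.1295) = 0.1295
y_proj = clip(-0.2889) = -0.2889
Step 4: Evaluate f.
f(0.1295, -0.2889) = 0.5834


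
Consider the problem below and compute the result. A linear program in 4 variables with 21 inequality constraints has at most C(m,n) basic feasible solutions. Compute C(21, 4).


Each vertex corresponds to some choice of n active constraints out of m, so the number of vertices is at most C(m, n) = m! / (n!(m-n)!).
m = 21, n = 4
Numerator: 21 * 20 * 19 * 18
Denominator: 4! = 24
C(21, 4) = 5985


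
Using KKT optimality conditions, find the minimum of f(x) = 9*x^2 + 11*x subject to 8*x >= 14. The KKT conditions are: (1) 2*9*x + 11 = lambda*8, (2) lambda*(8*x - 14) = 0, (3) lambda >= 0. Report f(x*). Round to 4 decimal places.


Step 1: Try lambda = 0 (constraint inactive).
x_unc = -11/(2*9) = -0.6111
Check: 8*-0.6111 = -4.8888 < 14 -- violated!
Step 2: Constraint must be active: 8*x = 14
x* = 14/8 = 1.75
lambda = (2*9*1.75 + 11)/8 = 5.3125
Step 3: Compute optimal value.
f(x*) = 9*1.75^2 + 11*1.75 = 46.8125


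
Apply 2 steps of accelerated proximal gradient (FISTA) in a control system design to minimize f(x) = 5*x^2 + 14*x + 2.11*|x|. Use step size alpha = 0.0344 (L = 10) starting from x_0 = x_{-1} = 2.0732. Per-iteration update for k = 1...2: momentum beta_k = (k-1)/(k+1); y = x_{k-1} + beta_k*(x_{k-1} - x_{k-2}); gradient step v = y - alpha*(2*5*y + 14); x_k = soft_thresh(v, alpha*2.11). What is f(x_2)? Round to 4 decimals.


FISTA on f(x) = 5*x^2 + 14*x + 2.11*|x|
L = 10, alpha = 0.0344
Iteration 1: beta = 0.0, y = 2.0732 + 0.0*(2.0732 - 2.0732) = 2.0732
  grad(y) = 34.732, v = y - alpha*grad = 0.8784
  prox(v) = soft_thresh(0.8784, 0.0726) = 0.8058
Iteration 2: beta = 0.3333, y = 0.8058 + 0.3333*(0.8058 - 2.0732) = 0.3834
  grad(y) = 17.8338, v = y - alpha*grad = -0.2301
  prox(v) = soft_thresh(-0.2301, 0.0726) = -0.1575
f(x_2) = 5*(-0.1575)^2 + 14*(-0.1575) + 2.11*|-0.1575| = -1.7488


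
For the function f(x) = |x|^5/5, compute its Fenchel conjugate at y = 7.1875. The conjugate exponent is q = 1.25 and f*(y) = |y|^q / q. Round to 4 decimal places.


The conjugate exponent q satisfies 1/p + 1/q = 1.
p = 5, so q = 5/(5 - 1) = 1.25
|y|^q = 7.1875^1.25 = 11.7685
f*(7.1875) = 11.7685 / 1.25 = 9.4148


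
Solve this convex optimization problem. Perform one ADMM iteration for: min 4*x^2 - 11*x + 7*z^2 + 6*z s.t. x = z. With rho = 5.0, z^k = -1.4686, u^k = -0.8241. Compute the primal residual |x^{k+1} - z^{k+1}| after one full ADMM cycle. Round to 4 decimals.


ADMM iteration with rho = 5.0, z^k = -1.4686, u^k = -0.8241
Step 1: x-update.
Minimize 4*x^2 - 11*x + (5.0/2)*(x + 1.4686 - 0.8241)^2
FOC: (2*4 + 5.0)*x = 11 + 5.0*(-1.4686 + 0.8241)
x^{k+1} = 0.5983
Step 2: z-update.
Minimize 7*z^2 + 6*z + (5.0/2)*(0.5983 - z - 0.8241)^2
FOC: (2*7 + 5.0)*z = -6 + 5.0*(0.5983 - 0.8241)
z^{k+1} = -0.3752
Step 3: u-update.
u^{k+1} = -0.8241 + 0.5983 + 0.3752 = 0.1494
Step 4: Primal residual = |0.5983 + 0.3752| = 0.9735


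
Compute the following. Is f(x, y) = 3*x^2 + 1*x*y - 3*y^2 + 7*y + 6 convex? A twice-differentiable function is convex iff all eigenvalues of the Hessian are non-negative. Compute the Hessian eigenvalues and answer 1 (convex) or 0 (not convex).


The Hessian of f(x,y) = 3*x^2 + 1*x*y - 3*y^2 + 7*y + 6 is:
H = [[6, 1], [1, -6]]
Trace = 6 - 6 = 0
Determinant = 6*-6 - (1)^2 = -37
Discriminant = (0)^2 - 4*-37 = 148.0
Eigenvalues: lambda_1 = -6.0828, lambda_2 = 6.0828
The function is not convex.

0


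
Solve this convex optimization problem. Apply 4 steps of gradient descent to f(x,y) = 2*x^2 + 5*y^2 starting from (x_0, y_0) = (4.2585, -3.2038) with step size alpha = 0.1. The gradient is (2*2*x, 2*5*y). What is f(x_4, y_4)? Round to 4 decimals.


Gradient descent on f(x,y) = 2*x^2 + 5*y^2.
Starting point: (4.2585, -3.2038), alpha = 0.1
Step 1: grad_x = 2*2*4.2585 = 17.034, grad_y = 2*5*-3.2038 = -32.038
  x_1 = 4.2585 - 0.1*17.034 = 2.5551
  y_1 = -3.2038 - 0.1*-32.038 = 0.0
Step 2: grad_x = 2*2*2.5551 = 10.2204, grad_y = 2*5*0.0 = 0.0
  x_2 = 2.5551 - 0.1*10.2204 = 1.5331
  y_2 = 0.0 - 0.1*0.0 = 0.0
Step 3: grad_x = 2*2*1.5331 = 6.1322, grad_y = 2*5*0.0 = 0.0
  x_3 = 1.5331 - 0.1*6.1322 = 0.9198
  y_3 = 0.0 - 0.1*0.0 = 0.0
Step 4: grad_x = 2*2*0.9198 = 3.6793, grad_y = 2*5*0.0 = 0.0
  x_4 = 0.9198 - 0.1*3.6793 = 0.5519
  y_4 = 0.0 - 0.1*0.0 = 0.0
f(0.5519, 0.0) = 2*0.5519^2 + 5*0.0^2 = 0.6092


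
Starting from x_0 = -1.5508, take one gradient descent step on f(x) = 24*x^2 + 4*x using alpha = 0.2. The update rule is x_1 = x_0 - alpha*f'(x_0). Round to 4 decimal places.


We compute the gradient at x_0 and apply the update.
f'(x) = 48*x + 4
f'(-1.5508) = 48*-1.5508 + 4 = -70.4384
x_1 = -1.5508 - 0.2*-70.4384 = 12.5369


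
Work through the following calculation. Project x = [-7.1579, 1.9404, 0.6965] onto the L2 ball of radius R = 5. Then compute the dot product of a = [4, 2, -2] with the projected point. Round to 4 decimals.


Step 1: Compute ||x|| (intermediates to 6 decimals).
||x|| = sqrt((-7.1579)^2 + 1.9404^2 + 0.6965^2) = 7.448879
Step 2: Project.
Since ||x|| > R, scale = R/||x|| = 5/7.448879 = 0.671242, proj(x) = scale * x
proj(x) = [-4.804683, 1.302478, 0.46752]
Step 3: Dot product.
a^T * proj(x) = 4*(-4.804683) + 2*1.302478 - 2*0.46752 = -17.5488


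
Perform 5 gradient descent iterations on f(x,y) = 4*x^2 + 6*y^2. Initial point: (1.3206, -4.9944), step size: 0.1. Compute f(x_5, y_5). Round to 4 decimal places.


Gradient descent on f(x,y) = 4*x^2 + 6*y^2.
Starting point: (1.3206, -4.9944), alpha = 0.1
Step 1: grad_x = 2*4*1.3206 = 10.5648, grad_y = 2*6*-4.9944 = -59.9328
  x_1 = 1.3206 - 0.1*10.5648 = 0.2641
  y_1 = -4.9944 - 0.1*-59.9328 = 0.9989
Step 2: grad_x = 2*4*0.2641 = 2.113, grad_y = 2*6*0.9989 = 11.9866
  x_2 = 0.2641 - 0.1*2.113 = 0.0528
  y_2 = 0.9989 - 0.1*11.9866 = -0.1998
Step 3: grad_x = 2*4*0.0528 = 0.4226, grad_y = 2*6*-0.1998 = -2.3973
  x_3 = 0.0528 - 0.1*0.4226 = 0.0106
  y_3 = -0.1998 - 0.1*-2.3973 = 0.04
Step 4: grad_x = 2*4*0.0106 = 0.0845, grad_y = 2*6*0.04 = 0.4795
  x_4 = 0.0106 - 0.1*0.0845 = 0.0021
  y_4 = 0.04 - 0.1*0.4795 = -0.008
Step 5: grad_x = 2*4*0.0021 = 0.0169, grad_y = 2*6*-0.008 = -0.0959
  x_5 = 0.0021 - 0.1*0.0169 = 0.0004
  y_5 = -0.008 - 0.1*-0.0959 = 0.0016
f(0.0004, 0.0016) = 4*0.0004^2 + 6*0.0016^2 = 0.0


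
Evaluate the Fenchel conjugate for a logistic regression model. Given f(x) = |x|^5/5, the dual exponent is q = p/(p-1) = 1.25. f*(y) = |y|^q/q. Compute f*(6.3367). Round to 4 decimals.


The conjugate exponent q satisfies 1/p + 1/q = 1.
p = 5, so q = 5/(5 - 1) = 1.25
|y|^q = 6.3367^1.25 = 10.0538
f*(6.3367) = 10.0538 / 1.25 = 8.043


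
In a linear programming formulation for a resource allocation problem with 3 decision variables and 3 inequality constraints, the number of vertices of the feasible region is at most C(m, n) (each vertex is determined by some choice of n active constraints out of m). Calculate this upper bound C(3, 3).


Each vertex corresponds to some choice of n active constraints out of m, so the number of vertices is at most C(m, n) = m! / (n!(m-n)!).
m = 3, n = 3
Numerator: 3 * 2 * 1
Denominator: 3! = 6
C(3, 3) = 1


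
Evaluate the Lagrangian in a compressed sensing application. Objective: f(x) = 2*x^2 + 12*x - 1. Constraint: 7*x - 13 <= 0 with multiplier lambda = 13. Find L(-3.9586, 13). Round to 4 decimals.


Step 1: Evaluate f(x).
f(-3.9586) = 2*(-3.9586)^2 + 12*(-3.9586) - 1 = -17.1622
Step 2: Evaluate g(x).
g(-3.9586) = 7*-3.9586 - 13 = -40.7102
Step 3: Compute Lagrangian.
L = -17.1622 + 13*-40.7102 = -546.3948


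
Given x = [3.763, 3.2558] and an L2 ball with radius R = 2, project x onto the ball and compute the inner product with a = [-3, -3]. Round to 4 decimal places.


Step 1: Compute ||x|| (intermediates to 6 decimals).
||x|| = sqrt(3.763^2 + 3.2558^2) = 4.975983
Step 2: Project.
Since ||x|| > R, scale = R/||x|| = 2/4.975983 = 0.401931, proj(x) = scale * x
proj(x) = [1.512466, 1.308607]
Step 3: Dot product.
a^T * proj(x) = -3*1.512466 - 3*1.308607 = -8.4632


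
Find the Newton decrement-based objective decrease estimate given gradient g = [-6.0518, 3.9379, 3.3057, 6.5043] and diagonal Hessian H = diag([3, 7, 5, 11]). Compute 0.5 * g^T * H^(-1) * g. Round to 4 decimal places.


Step 1: H is diagonal, so H^(-1) * g = [-2.0173, 0.5626, 0.6611, 0.5913].
Step 2: g^T H^(-1) g = sum_i g_i^2 / H_ii
  = (-6.0518)^2/3 + (3.9379)^2/7 + (3.3057)^2/5 + (6.5043)^2/11
  = 12.2081 + 2.2153 + 2.1855 + 3.846 = 20.4549
Step 3: Objective decrease = 0.5 * g^T H^(-1) g = 10.2275


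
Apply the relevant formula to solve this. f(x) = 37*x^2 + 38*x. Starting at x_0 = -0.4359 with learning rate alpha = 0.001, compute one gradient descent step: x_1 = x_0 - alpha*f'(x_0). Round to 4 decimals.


We compute the gradient at x_0 and apply the update.
f'(x) = 74*x + 38
f'(-0.4359) = 74*-0.4359 + 38 = 5.7434
x_1 = -0.4359 - 0.001*5.7434 = -0.4416


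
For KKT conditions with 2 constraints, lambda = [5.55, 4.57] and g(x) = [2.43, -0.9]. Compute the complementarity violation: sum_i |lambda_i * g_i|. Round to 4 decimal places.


KKT complementary slackness check:
lambda_1 * g_1 = 5.55 * 2.43 = 13.4865
lambda_2 * g_2 = 4.57 * -0.9 = -4.113
Total violation = 13.4865 + 4.113 = 17.5995


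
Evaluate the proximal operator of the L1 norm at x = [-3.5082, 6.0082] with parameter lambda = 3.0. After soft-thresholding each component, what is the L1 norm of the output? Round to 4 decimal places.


Soft-thresholding with lambda = 3.0:
prox(-3.5082) = sign(-3.5082)*max(|-3.5082| - 3.0, 0) = -0.5082
prox(6.0082) = sign(6.0082)*max(|6.0082| - 3.0, 0) = 3.0082
prox(x) = [-0.5082, 3.0082]
||prox(x)||_1 = 0.5082 + 3.0082 = 3.5164


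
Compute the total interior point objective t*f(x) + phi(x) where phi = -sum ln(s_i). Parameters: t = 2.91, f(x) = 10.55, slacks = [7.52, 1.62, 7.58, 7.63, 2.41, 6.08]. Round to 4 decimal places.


Step 1: Compute log-barrier.
ln values: [2.0176, 0.4824, 2.0255, 2.0321, 0.8796, 1.805]
phi = -(2.0176 + 0.4824 + 2.0255 + 2.0321 + 0.8796 + 1.805) = -9.2422
Step 2: Compute augmented objective.
t*f(x) = 2.91*10.55 = 30.7005
Total = 30.7005 - 9.2422 = 21.4583


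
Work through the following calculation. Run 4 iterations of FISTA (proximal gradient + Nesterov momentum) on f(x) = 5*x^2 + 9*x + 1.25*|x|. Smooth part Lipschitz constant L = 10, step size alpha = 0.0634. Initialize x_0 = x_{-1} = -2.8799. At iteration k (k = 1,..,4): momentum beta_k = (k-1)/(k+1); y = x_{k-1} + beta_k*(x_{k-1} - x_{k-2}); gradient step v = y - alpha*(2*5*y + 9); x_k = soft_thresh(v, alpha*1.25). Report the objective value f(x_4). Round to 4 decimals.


FISTA on f(x) = 5*x^2 + 9*x + 1.25*|x|
L = 10, alpha = 0.0634
Iteration 1: beta = 0.0, y = -2.8799 + 0.0*(-2.8799 + 2.8799) = -2.8799
  grad(y) = -19.799, v = y - alpha*grad = -1.6246
  prox(v) = soft_thresh(-1.6246, 0.0793) = -1.5454
Iteration 2: beta = 0.3333, y = -1.5454 + 0.3333*(-1.5454 + 2.8799) = -1.1006
  grad(y) = -2.0056, v = y - alpha*grad = -0.9734
  prox(v) = soft_thresh(-0.9734, 0.0793) = -0.8942
Iteration 3: beta = 0.5, y = -0.8942 + 0.5*(-0.8942 + 1.5454) = -0.5685
  grad(y) = 3.3147, v = y - alpha*grad = -0.7787
  prox(v) = soft_thresh(-0.7787, 0.0793) = -0.6994
Iteration 4: beta = 0.6, y = -0.6994 + 0.6*(-0.6994 + 0.8942) = -0.5826
  grad(y) = 3.174, v = y - alpha*grad = -0.7838
  prox(v) = soft_thresh(-0.7838, 0.0793) = -0.7046
f(x_4) = 5*(-0.7046)^2 + 9*(-0.7046) + 1.25*|-0.7046| = -2.9783


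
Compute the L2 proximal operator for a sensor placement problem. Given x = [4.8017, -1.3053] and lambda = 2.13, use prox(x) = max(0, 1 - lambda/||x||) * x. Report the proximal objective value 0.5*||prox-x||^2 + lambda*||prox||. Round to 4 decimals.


Step 1: Compute ||x||.
||x|| = 4.976
Step 2: Compute scaling factor.
scale = max(0, 1 - 2.13/4.976) = 0.5719
Step 3: prox(x) = [2.7463, -0.7466]
||prox(x)|| = 2.846
Step 4: Proximal objective.
0.5*||prox-x||^2 = 2.2685
lambda*||prox|| = 6.062
Total = 8.3303


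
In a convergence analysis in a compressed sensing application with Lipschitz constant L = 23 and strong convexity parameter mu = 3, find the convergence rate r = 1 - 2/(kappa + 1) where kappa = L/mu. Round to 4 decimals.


Step 1: Compute the condition number.
kappa = L/mu = 23/3 = 7.6667
Step 2: Compute the convergence rate.
r = 1 - 2/(kappa + 1) = 1 - 2*mu/(L + mu) = (L - mu)/(L + mu) = 20/26 = 0.7692


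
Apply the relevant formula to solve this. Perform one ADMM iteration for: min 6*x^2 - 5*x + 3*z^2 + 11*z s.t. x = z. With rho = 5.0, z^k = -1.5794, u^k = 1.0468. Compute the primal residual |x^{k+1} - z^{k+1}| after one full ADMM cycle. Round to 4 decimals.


ADMM iteration with rho = 5.0, z^k = -1.5794, u^k = 1.0468
Step 1: x-update.
Minimize 6*x^2 - 5*x + (5.0/2)*(x + 1.5794 + 1.0468)^2
FOC: (2*6 + 5.0)*x = 5 + 5.0*(-1.5794 - 1.0468)
x^{k+1} = -0.4783
Step 2: z-update.
Minimize 3*z^2 + 11*z + (5.0/2)*(-0.4783 - z + 1.0468)^2
FOC: (2*3 + 5.0)*z = -11 + 5.0*(-0.4783 + 1.0468)
z^{k+1} = -0.7416
Step 3: u-update.
u^{k+1} = 1.0468 - 0.4783 + 0.7416 = 1.3101
Step 4: Primal residual = |-0.4783 + 0.7416| = 0.2633
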